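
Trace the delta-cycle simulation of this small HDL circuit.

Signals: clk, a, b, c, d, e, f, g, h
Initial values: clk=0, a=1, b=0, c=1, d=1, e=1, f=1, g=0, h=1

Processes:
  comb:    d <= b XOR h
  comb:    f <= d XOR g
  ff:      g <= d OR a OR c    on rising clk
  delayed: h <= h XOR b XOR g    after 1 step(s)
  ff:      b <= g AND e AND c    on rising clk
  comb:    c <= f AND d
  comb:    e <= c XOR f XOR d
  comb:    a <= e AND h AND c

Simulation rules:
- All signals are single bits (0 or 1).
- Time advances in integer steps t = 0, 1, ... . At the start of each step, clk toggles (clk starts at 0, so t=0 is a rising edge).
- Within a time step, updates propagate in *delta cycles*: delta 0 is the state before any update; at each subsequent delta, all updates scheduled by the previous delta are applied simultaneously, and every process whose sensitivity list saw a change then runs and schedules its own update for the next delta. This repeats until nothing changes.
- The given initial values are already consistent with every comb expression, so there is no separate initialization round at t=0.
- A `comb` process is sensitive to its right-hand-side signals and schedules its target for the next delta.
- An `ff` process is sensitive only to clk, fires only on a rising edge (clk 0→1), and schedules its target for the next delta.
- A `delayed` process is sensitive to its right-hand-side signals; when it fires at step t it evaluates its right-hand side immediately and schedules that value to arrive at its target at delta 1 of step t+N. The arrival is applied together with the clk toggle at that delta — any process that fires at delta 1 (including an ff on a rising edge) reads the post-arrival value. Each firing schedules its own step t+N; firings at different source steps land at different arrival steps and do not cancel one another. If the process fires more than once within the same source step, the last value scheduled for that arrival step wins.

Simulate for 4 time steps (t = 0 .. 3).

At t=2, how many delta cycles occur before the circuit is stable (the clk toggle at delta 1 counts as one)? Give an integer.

5

[bits: a,e,d,h,c,clk,f,b,g]
t=0: Δ0=111110100 Δ1=111111100 Δ2=111111101 Δ3=111111001 Δ4=101101001 Δ5=011101001 | 5Δ
t=1: Δ0=011101001 Δ1=011000001 Δ2=010000001 Δ3=000000101 Δ4=010000101 | 4Δ
t=2: Δ0=010000101 Δ1=010101101 Δ2=011101100 Δ3=001111100 Δ4=011111100 Δ5=111111100 | 5Δ
t=3: Δ0=111111100 Δ1=111110100 | 1Δ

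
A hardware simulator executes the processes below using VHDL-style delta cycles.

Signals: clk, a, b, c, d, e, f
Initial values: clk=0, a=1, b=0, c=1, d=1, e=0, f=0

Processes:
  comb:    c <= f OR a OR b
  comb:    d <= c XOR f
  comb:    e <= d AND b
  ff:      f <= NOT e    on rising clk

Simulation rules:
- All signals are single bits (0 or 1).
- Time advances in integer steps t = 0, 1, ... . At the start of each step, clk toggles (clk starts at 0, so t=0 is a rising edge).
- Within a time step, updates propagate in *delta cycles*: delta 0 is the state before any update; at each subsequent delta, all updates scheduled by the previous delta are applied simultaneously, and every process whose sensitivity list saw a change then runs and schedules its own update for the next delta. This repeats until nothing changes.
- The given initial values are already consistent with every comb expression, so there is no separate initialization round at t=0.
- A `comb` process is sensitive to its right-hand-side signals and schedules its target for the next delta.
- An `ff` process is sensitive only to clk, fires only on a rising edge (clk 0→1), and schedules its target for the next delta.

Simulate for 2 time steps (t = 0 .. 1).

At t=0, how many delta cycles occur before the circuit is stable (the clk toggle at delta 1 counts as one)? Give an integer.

t=0 Δ0: f=0 b=0 a=1 d=1 e=0 c=1 clk=0
  Δ1: clk:0→1
  Δ2: f:0→1
  Δ3: d:1→0
  (3Δ to stable)
t=1 Δ0: f=1 b=0 a=1 d=0 e=0 c=1 clk=1
  Δ1: clk:1→0
  (1Δ to stable)

3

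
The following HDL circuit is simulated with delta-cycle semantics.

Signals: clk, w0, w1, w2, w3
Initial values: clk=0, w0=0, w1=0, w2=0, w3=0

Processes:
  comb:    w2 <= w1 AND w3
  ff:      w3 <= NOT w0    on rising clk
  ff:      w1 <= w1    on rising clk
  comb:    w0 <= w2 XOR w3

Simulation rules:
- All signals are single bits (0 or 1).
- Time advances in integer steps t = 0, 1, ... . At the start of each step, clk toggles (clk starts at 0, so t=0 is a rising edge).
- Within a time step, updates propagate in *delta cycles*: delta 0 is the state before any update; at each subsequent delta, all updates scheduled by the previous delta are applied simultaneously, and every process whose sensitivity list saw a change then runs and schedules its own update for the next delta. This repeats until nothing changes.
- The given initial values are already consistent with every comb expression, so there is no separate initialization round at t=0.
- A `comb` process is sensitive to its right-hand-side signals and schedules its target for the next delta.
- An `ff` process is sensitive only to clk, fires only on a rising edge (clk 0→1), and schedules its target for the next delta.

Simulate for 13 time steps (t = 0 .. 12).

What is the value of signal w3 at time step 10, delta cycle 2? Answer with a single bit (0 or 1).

0

t=0 Δ0: w1=0 w0=0 w2=0 w3=0 clk=0
  Δ1: clk:0→1
  Δ2: w3:0→1
  Δ3: w0:0→1
  (3Δ to stable)
t=1 Δ0: w1=0 w0=1 w2=0 w3=1 clk=1
  Δ1: clk:1→0
  (1Δ to stable)
t=2 Δ0: w1=0 w0=1 w2=0 w3=1 clk=0
  Δ1: clk:0→1
  Δ2: w3:1→0
  Δ3: w0:1→0
  (3Δ to stable)
t=3 Δ0: w1=0 w0=0 w2=0 w3=0 clk=1
  Δ1: clk:1→0
  (1Δ to stable)
t=4 Δ0: w1=0 w0=0 w2=0 w3=0 clk=0
  Δ1: clk:0→1
  Δ2: w3:0→1
  Δ3: w0:0→1
  (3Δ to stable)
t=5 Δ0: w1=0 w0=1 w2=0 w3=1 clk=1
  Δ1: clk:1→0
  (1Δ to stable)
t=6 Δ0: w1=0 w0=1 w2=0 w3=1 clk=0
  Δ1: clk:0→1
  Δ2: w3:1→0
  Δ3: w0:1→0
  (3Δ to stable)
t=7 Δ0: w1=0 w0=0 w2=0 w3=0 clk=1
  Δ1: clk:1→0
  (1Δ to stable)
t=8 Δ0: w1=0 w0=0 w2=0 w3=0 clk=0
  Δ1: clk:0→1
  Δ2: w3:0→1
  Δ3: w0:0→1
  (3Δ to stable)
t=9 Δ0: w1=0 w0=1 w2=0 w3=1 clk=1
  Δ1: clk:1→0
  (1Δ to stable)
t=10 Δ0: w1=0 w0=1 w2=0 w3=1 clk=0
  Δ1: clk:0→1
  Δ2: w3:1→0
  Δ3: w0:1→0
  (3Δ to stable)
t=11 Δ0: w1=0 w0=0 w2=0 w3=0 clk=1
  Δ1: clk:1→0
  (1Δ to stable)
t=12 Δ0: w1=0 w0=0 w2=0 w3=0 clk=0
  Δ1: clk:0→1
  Δ2: w3:0→1
  Δ3: w0:0→1
  (3Δ to stable)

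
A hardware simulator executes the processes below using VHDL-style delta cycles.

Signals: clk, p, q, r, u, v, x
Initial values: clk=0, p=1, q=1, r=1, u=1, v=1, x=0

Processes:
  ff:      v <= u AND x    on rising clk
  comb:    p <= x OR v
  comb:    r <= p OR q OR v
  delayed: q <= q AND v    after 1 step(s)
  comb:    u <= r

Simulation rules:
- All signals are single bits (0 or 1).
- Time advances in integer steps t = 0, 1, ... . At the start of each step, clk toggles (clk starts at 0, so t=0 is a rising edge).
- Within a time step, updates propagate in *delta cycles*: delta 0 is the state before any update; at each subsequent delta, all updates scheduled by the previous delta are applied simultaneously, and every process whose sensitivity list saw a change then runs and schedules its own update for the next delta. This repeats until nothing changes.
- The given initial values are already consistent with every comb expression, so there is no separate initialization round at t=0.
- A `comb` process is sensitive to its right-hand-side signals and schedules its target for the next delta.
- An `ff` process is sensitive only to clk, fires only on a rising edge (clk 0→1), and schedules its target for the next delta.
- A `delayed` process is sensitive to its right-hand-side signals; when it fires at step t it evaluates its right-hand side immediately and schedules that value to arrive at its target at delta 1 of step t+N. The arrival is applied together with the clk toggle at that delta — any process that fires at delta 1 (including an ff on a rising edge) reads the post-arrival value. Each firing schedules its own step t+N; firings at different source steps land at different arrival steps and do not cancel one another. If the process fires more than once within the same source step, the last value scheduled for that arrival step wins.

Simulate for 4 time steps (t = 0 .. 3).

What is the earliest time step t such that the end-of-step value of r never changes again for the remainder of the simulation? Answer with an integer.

t=0 Δ0: r=1 clk=0 v=1 u=1 q=1 x=0 p=1
  Δ1: clk:0→1
  Δ2: v:1→0
  Δ3: p:1→0
  (3Δ to stable)
t=1 Δ0: r=1 clk=1 v=0 u=1 q=1 x=0 p=0
  Δ1: clk:1→0, q:1→0
  Δ2: r:1→0
  Δ3: u:1→0
  (3Δ to stable)
t=2 Δ0: r=0 clk=0 v=0 u=0 q=0 x=0 p=0
  Δ1: clk:0→1
  (1Δ to stable)
t=3 Δ0: r=0 clk=1 v=0 u=0 q=0 x=0 p=0
  Δ1: clk:1→0
  (1Δ to stable)

1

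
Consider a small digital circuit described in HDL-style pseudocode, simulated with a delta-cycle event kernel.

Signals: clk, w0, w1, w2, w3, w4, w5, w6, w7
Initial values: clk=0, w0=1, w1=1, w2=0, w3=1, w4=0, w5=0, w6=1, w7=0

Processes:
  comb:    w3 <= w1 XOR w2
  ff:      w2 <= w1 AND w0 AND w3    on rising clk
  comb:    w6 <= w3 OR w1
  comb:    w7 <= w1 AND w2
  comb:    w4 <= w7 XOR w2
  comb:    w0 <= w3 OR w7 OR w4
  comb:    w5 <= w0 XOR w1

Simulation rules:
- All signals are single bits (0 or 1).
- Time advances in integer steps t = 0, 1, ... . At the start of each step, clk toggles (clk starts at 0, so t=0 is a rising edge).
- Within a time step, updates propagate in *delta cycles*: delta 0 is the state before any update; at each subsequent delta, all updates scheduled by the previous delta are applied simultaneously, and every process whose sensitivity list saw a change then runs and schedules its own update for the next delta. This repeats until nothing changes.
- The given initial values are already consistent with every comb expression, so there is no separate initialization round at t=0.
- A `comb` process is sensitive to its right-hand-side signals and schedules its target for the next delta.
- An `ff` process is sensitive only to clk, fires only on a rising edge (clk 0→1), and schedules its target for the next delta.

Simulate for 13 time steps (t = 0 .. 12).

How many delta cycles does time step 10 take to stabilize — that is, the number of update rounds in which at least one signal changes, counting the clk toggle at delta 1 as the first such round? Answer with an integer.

t=0 Δ0: w1=1 clk=0 w6=1 w7=0 w3=1 w5=0 w2=0 w0=1 w4=0
  Δ1: clk:0→1
  Δ2: w2:0→1
  Δ3: w7:0→1, w3:1→0, w4:0→1
  Δ4: w4:1→0
  (4Δ to stable)
t=1 Δ0: w1=1 clk=1 w6=1 w7=1 w3=0 w5=0 w2=1 w0=1 w4=0
  Δ1: clk:1→0
  (1Δ to stable)
t=2 Δ0: w1=1 clk=0 w6=1 w7=1 w3=0 w5=0 w2=1 w0=1 w4=0
  Δ1: clk:0→1
  Δ2: w2:1→0
  Δ3: w7:1→0, w3:0→1, w4:0→1
  Δ4: w4:1→0
  (4Δ to stable)
t=3 Δ0: w1=1 clk=1 w6=1 w7=0 w3=1 w5=0 w2=0 w0=1 w4=0
  Δ1: clk:1→0
  (1Δ to stable)
t=4 Δ0: w1=1 clk=0 w6=1 w7=0 w3=1 w5=0 w2=0 w0=1 w4=0
  Δ1: clk:0→1
  Δ2: w2:0→1
  Δ3: w7:0→1, w3:1→0, w4:0→1
  Δ4: w4:1→0
  (4Δ to stable)
t=5 Δ0: w1=1 clk=1 w6=1 w7=1 w3=0 w5=0 w2=1 w0=1 w4=0
  Δ1: clk:1→0
  (1Δ to stable)
t=6 Δ0: w1=1 clk=0 w6=1 w7=1 w3=0 w5=0 w2=1 w0=1 w4=0
  Δ1: clk:0→1
  Δ2: w2:1→0
  Δ3: w7:1→0, w3:0→1, w4:0→1
  Δ4: w4:1→0
  (4Δ to stable)
t=7 Δ0: w1=1 clk=1 w6=1 w7=0 w3=1 w5=0 w2=0 w0=1 w4=0
  Δ1: clk:1→0
  (1Δ to stable)
t=8 Δ0: w1=1 clk=0 w6=1 w7=0 w3=1 w5=0 w2=0 w0=1 w4=0
  Δ1: clk:0→1
  Δ2: w2:0→1
  Δ3: w7:0→1, w3:1→0, w4:0→1
  Δ4: w4:1→0
  (4Δ to stable)
t=9 Δ0: w1=1 clk=1 w6=1 w7=1 w3=0 w5=0 w2=1 w0=1 w4=0
  Δ1: clk:1→0
  (1Δ to stable)
t=10 Δ0: w1=1 clk=0 w6=1 w7=1 w3=0 w5=0 w2=1 w0=1 w4=0
  Δ1: clk:0→1
  Δ2: w2:1→0
  Δ3: w7:1→0, w3:0→1, w4:0→1
  Δ4: w4:1→0
  (4Δ to stable)
t=11 Δ0: w1=1 clk=1 w6=1 w7=0 w3=1 w5=0 w2=0 w0=1 w4=0
  Δ1: clk:1→0
  (1Δ to stable)
t=12 Δ0: w1=1 clk=0 w6=1 w7=0 w3=1 w5=0 w2=0 w0=1 w4=0
  Δ1: clk:0→1
  Δ2: w2:0→1
  Δ3: w7:0→1, w3:1→0, w4:0→1
  Δ4: w4:1→0
  (4Δ to stable)

4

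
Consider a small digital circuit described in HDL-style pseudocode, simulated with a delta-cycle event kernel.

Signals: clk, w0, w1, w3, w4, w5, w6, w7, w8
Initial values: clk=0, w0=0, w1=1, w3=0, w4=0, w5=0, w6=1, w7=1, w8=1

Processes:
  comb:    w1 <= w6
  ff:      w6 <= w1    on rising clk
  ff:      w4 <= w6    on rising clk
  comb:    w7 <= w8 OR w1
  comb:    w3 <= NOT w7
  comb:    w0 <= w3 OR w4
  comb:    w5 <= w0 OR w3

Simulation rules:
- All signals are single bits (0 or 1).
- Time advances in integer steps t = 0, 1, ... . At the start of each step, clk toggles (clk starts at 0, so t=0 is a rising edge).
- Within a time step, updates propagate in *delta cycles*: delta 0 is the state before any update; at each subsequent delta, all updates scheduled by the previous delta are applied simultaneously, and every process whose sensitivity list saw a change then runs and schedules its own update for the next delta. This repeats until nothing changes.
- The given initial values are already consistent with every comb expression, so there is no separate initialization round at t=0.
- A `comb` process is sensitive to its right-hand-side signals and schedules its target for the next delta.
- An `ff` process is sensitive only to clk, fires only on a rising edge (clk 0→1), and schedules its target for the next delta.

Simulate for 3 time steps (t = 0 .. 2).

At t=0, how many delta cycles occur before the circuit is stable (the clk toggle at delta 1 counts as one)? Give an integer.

4

t=0 Δ0: w4=0 clk=0 w0=0 w5=0 w1=1 w6=1 w3=0 w7=1 w8=1
  Δ1: clk:0→1
  Δ2: w4:0→1
  Δ3: w0:0→1
  Δ4: w5:0→1
  (4Δ to stable)
t=1 Δ0: w4=1 clk=1 w0=1 w5=1 w1=1 w6=1 w3=0 w7=1 w8=1
  Δ1: clk:1→0
  (1Δ to stable)
t=2 Δ0: w4=1 clk=0 w0=1 w5=1 w1=1 w6=1 w3=0 w7=1 w8=1
  Δ1: clk:0→1
  (1Δ to stable)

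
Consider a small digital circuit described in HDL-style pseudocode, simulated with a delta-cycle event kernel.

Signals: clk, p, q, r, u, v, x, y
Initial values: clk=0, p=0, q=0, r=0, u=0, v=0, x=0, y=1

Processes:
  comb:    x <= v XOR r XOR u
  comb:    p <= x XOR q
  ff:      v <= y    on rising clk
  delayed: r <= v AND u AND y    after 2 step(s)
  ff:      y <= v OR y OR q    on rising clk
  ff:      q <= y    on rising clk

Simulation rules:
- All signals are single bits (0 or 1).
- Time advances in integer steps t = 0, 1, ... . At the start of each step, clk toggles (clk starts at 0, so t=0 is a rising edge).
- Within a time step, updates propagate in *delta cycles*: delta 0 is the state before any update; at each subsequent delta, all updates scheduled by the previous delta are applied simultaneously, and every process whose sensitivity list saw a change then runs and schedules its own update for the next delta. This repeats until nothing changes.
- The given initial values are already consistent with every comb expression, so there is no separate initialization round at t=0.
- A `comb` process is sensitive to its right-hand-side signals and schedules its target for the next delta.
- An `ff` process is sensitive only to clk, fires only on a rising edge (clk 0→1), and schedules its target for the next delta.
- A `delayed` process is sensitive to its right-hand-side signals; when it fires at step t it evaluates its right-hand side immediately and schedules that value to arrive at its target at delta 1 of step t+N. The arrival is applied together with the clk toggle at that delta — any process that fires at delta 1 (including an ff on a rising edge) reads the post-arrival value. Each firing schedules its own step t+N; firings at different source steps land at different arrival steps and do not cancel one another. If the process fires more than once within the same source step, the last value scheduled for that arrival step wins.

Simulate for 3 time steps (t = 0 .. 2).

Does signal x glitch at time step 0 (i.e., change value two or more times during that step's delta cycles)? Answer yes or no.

no

[bits: r,clk,q,p,v,u,y,x]
t=0: Δ0=00000010 Δ1=01000010 Δ2=01101010 Δ3=01111011 Δ4=01101011 | 4Δ
t=1: Δ0=01101011 Δ1=00101011 | 1Δ
t=2: Δ0=00101011 Δ1=01101011 | 1Δ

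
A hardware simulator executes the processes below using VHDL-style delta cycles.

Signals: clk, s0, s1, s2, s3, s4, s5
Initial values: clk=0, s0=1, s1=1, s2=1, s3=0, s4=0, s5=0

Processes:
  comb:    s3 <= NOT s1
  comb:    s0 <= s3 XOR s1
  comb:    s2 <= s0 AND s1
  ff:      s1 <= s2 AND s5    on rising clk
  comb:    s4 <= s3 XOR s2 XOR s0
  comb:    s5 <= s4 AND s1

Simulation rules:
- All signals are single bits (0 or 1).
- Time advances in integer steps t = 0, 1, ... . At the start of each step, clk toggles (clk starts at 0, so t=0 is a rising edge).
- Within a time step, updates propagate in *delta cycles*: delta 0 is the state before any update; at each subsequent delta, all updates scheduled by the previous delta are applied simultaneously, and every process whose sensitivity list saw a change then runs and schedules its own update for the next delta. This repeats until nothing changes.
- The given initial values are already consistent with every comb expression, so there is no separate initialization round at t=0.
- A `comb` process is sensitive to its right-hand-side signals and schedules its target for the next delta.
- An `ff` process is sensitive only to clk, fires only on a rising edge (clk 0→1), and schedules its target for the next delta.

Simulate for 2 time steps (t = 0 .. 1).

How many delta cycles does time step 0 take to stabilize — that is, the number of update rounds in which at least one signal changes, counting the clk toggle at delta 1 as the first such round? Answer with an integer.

5

t=0 Δ0: s4=0 s3=0 s1=1 clk=0 s2=1 s0=1 s5=0
  Δ1: clk:0→1
  Δ2: s1:1→0
  Δ3: s3:0→1, s2:1→0, s0:1→0
  Δ4: s4:0→1, s0:0→1
  Δ5: s4:1→0
  (5Δ to stable)
t=1 Δ0: s4=0 s3=1 s1=0 clk=1 s2=0 s0=1 s5=0
  Δ1: clk:1→0
  (1Δ to stable)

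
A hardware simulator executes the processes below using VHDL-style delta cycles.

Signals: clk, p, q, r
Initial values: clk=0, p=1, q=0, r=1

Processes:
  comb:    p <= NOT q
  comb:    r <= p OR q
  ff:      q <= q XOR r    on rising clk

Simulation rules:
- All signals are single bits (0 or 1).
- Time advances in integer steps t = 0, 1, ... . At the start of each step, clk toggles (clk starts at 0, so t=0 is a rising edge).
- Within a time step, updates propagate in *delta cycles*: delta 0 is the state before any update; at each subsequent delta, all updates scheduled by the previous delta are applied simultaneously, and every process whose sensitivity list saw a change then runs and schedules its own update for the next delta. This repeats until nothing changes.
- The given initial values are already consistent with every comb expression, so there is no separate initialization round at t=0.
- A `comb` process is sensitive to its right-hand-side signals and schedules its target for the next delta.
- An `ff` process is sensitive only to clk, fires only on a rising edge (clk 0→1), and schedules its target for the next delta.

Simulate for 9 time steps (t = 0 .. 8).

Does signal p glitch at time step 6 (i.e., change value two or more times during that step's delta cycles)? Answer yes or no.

no

[bits: p,r,clk,q]
t=0: Δ0=1100 Δ1=1110 Δ2=1111 Δ3=0111 | 3Δ
t=1: Δ0=0111 Δ1=0101 | 1Δ
t=2: Δ0=0101 Δ1=0111 Δ2=0110 Δ3=1010 Δ4=1110 | 4Δ
t=3: Δ0=1110 Δ1=1100 | 1Δ
t=4: Δ0=1100 Δ1=1110 Δ2=1111 Δ3=0111 | 3Δ
t=5: Δ0=0111 Δ1=0101 | 1Δ
t=6: Δ0=0101 Δ1=0111 Δ2=0110 Δ3=1010 Δ4=1110 | 4Δ
t=7: Δ0=1110 Δ1=1100 | 1Δ
t=8: Δ0=1100 Δ1=1110 Δ2=1111 Δ3=0111 | 3Δ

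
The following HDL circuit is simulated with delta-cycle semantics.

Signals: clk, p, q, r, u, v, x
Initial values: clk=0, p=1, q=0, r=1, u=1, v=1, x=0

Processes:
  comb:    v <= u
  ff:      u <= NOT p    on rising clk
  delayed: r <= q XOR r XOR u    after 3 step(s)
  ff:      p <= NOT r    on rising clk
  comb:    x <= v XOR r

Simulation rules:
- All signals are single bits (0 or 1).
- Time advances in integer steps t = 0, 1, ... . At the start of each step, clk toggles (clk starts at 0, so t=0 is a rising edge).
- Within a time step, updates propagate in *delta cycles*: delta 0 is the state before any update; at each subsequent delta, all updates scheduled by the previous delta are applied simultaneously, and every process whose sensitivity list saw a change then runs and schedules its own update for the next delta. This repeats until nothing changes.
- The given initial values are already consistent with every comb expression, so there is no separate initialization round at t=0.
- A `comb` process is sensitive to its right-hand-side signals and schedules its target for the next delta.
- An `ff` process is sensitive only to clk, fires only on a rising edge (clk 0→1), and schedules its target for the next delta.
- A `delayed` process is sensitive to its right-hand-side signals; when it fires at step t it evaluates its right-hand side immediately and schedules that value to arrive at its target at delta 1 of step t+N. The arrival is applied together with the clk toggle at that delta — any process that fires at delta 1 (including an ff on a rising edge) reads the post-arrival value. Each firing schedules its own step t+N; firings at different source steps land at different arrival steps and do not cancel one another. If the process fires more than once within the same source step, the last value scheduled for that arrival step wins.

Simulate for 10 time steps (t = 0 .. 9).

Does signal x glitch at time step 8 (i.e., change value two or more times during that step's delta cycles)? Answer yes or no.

[bits: x,p,q,v,clk,u,r]
t=0: Δ0=0101011 Δ1=0101111 Δ2=0001101 Δ3=0000101 Δ4=1000101 | 4Δ
t=1: Δ0=1000101 Δ1=1000001 | 1Δ
t=2: Δ0=1000001 Δ1=1000101 Δ2=1000111 Δ3=1001111 Δ4=0001111 | 4Δ
t=3: Δ0=0001111 Δ1=0001011 | 1Δ
t=4: Δ0=0001011 Δ1=0001111 | 1Δ
t=5: Δ0=0001111 Δ1=0001010 Δ2=1001010 | 2Δ
t=6: Δ0=1001010 Δ1=1001110 Δ2=1101110 | 2Δ
t=7: Δ0=1101110 Δ1=1101010 | 1Δ
t=8: Δ0=1101010 Δ1=1101111 Δ2=0001101 Δ3=0000101 Δ4=1000101 | 4Δ
t=9: Δ0=1000101 Δ1=1000001 | 1Δ

yes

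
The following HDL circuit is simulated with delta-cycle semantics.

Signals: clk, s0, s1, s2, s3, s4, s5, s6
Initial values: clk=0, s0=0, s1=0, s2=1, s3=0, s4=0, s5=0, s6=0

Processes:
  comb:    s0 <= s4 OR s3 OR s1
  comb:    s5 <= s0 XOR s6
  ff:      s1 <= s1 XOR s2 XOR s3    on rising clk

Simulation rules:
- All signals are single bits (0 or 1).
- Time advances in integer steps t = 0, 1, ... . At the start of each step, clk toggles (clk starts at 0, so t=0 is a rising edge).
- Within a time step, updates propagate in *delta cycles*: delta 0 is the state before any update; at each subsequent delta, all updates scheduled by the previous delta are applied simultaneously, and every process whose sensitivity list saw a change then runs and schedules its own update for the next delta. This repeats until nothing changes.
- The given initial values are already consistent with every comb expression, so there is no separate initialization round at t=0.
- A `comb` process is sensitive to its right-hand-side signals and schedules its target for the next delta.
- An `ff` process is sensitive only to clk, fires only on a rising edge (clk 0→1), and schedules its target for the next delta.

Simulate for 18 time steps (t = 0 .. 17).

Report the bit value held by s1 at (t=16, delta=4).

1

t0.Δ0 s5=0 s6=0 s3=0 clk=0 s0=0 s4=0 s2=1 s1=0
t0.Δ1 s5=0 s6=0 s3=0 clk=1 s0=0 s4=0 s2=1 s1=0
t0.Δ2 s5=0 s6=0 s3=0 clk=1 s0=0 s4=0 s2=1 s1=1
t0.Δ3 s5=0 s6=0 s3=0 clk=1 s0=1 s4=0 s2=1 s1=1
t0.Δ4 s5=1 s6=0 s3=0 clk=1 s0=1 s4=0 s2=1 s1=1
t1.Δ0 s5=1 s6=0 s3=0 clk=1 s0=1 s4=0 s2=1 s1=1
t1.Δ1 s5=1 s6=0 s3=0 clk=0 s0=1 s4=0 s2=1 s1=1
t2.Δ0 s5=1 s6=0 s3=0 clk=0 s0=1 s4=0 s2=1 s1=1
t2.Δ1 s5=1 s6=0 s3=0 clk=1 s0=1 s4=0 s2=1 s1=1
t2.Δ2 s5=1 s6=0 s3=0 clk=1 s0=1 s4=0 s2=1 s1=0
t2.Δ3 s5=1 s6=0 s3=0 clk=1 s0=0 s4=0 s2=1 s1=0
t2.Δ4 s5=0 s6=0 s3=0 clk=1 s0=0 s4=0 s2=1 s1=0
t3.Δ0 s5=0 s6=0 s3=0 clk=1 s0=0 s4=0 s2=1 s1=0
t3.Δ1 s5=0 s6=0 s3=0 clk=0 s0=0 s4=0 s2=1 s1=0
t4.Δ0 s5=0 s6=0 s3=0 clk=0 s0=0 s4=0 s2=1 s1=0
t4.Δ1 s5=0 s6=0 s3=0 clk=1 s0=0 s4=0 s2=1 s1=0
t4.Δ2 s5=0 s6=0 s3=0 clk=1 s0=0 s4=0 s2=1 s1=1
t4.Δ3 s5=0 s6=0 s3=0 clk=1 s0=1 s4=0 s2=1 s1=1
t4.Δ4 s5=1 s6=0 s3=0 clk=1 s0=1 s4=0 s2=1 s1=1
t5.Δ0 s5=1 s6=0 s3=0 clk=1 s0=1 s4=0 s2=1 s1=1
t5.Δ1 s5=1 s6=0 s3=0 clk=0 s0=1 s4=0 s2=1 s1=1
t6.Δ0 s5=1 s6=0 s3=0 clk=0 s0=1 s4=0 s2=1 s1=1
t6.Δ1 s5=1 s6=0 s3=0 clk=1 s0=1 s4=0 s2=1 s1=1
t6.Δ2 s5=1 s6=0 s3=0 clk=1 s0=1 s4=0 s2=1 s1=0
t6.Δ3 s5=1 s6=0 s3=0 clk=1 s0=0 s4=0 s2=1 s1=0
t6.Δ4 s5=0 s6=0 s3=0 clk=1 s0=0 s4=0 s2=1 s1=0
t7.Δ0 s5=0 s6=0 s3=0 clk=1 s0=0 s4=0 s2=1 s1=0
t7.Δ1 s5=0 s6=0 s3=0 clk=0 s0=0 s4=0 s2=1 s1=0
t8.Δ0 s5=0 s6=0 s3=0 clk=0 s0=0 s4=0 s2=1 s1=0
t8.Δ1 s5=0 s6=0 s3=0 clk=1 s0=0 s4=0 s2=1 s1=0
t8.Δ2 s5=0 s6=0 s3=0 clk=1 s0=0 s4=0 s2=1 s1=1
t8.Δ3 s5=0 s6=0 s3=0 clk=1 s0=1 s4=0 s2=1 s1=1
t8.Δ4 s5=1 s6=0 s3=0 clk=1 s0=1 s4=0 s2=1 s1=1
t9.Δ0 s5=1 s6=0 s3=0 clk=1 s0=1 s4=0 s2=1 s1=1
t9.Δ1 s5=1 s6=0 s3=0 clk=0 s0=1 s4=0 s2=1 s1=1
t10.Δ0 s5=1 s6=0 s3=0 clk=0 s0=1 s4=0 s2=1 s1=1
t10.Δ1 s5=1 s6=0 s3=0 clk=1 s0=1 s4=0 s2=1 s1=1
t10.Δ2 s5=1 s6=0 s3=0 clk=1 s0=1 s4=0 s2=1 s1=0
t10.Δ3 s5=1 s6=0 s3=0 clk=1 s0=0 s4=0 s2=1 s1=0
t10.Δ4 s5=0 s6=0 s3=0 clk=1 s0=0 s4=0 s2=1 s1=0
t11.Δ0 s5=0 s6=0 s3=0 clk=1 s0=0 s4=0 s2=1 s1=0
t11.Δ1 s5=0 s6=0 s3=0 clk=0 s0=0 s4=0 s2=1 s1=0
t12.Δ0 s5=0 s6=0 s3=0 clk=0 s0=0 s4=0 s2=1 s1=0
t12.Δ1 s5=0 s6=0 s3=0 clk=1 s0=0 s4=0 s2=1 s1=0
t12.Δ2 s5=0 s6=0 s3=0 clk=1 s0=0 s4=0 s2=1 s1=1
t12.Δ3 s5=0 s6=0 s3=0 clk=1 s0=1 s4=0 s2=1 s1=1
t12.Δ4 s5=1 s6=0 s3=0 clk=1 s0=1 s4=0 s2=1 s1=1
t13.Δ0 s5=1 s6=0 s3=0 clk=1 s0=1 s4=0 s2=1 s1=1
t13.Δ1 s5=1 s6=0 s3=0 clk=0 s0=1 s4=0 s2=1 s1=1
t14.Δ0 s5=1 s6=0 s3=0 clk=0 s0=1 s4=0 s2=1 s1=1
t14.Δ1 s5=1 s6=0 s3=0 clk=1 s0=1 s4=0 s2=1 s1=1
t14.Δ2 s5=1 s6=0 s3=0 clk=1 s0=1 s4=0 s2=1 s1=0
t14.Δ3 s5=1 s6=0 s3=0 clk=1 s0=0 s4=0 s2=1 s1=0
t14.Δ4 s5=0 s6=0 s3=0 clk=1 s0=0 s4=0 s2=1 s1=0
t15.Δ0 s5=0 s6=0 s3=0 clk=1 s0=0 s4=0 s2=1 s1=0
t15.Δ1 s5=0 s6=0 s3=0 clk=0 s0=0 s4=0 s2=1 s1=0
t16.Δ0 s5=0 s6=0 s3=0 clk=0 s0=0 s4=0 s2=1 s1=0
t16.Δ1 s5=0 s6=0 s3=0 clk=1 s0=0 s4=0 s2=1 s1=0
t16.Δ2 s5=0 s6=0 s3=0 clk=1 s0=0 s4=0 s2=1 s1=1
t16.Δ3 s5=0 s6=0 s3=0 clk=1 s0=1 s4=0 s2=1 s1=1
t16.Δ4 s5=1 s6=0 s3=0 clk=1 s0=1 s4=0 s2=1 s1=1
t17.Δ0 s5=1 s6=0 s3=0 clk=1 s0=1 s4=0 s2=1 s1=1
t17.Δ1 s5=1 s6=0 s3=0 clk=0 s0=1 s4=0 s2=1 s1=1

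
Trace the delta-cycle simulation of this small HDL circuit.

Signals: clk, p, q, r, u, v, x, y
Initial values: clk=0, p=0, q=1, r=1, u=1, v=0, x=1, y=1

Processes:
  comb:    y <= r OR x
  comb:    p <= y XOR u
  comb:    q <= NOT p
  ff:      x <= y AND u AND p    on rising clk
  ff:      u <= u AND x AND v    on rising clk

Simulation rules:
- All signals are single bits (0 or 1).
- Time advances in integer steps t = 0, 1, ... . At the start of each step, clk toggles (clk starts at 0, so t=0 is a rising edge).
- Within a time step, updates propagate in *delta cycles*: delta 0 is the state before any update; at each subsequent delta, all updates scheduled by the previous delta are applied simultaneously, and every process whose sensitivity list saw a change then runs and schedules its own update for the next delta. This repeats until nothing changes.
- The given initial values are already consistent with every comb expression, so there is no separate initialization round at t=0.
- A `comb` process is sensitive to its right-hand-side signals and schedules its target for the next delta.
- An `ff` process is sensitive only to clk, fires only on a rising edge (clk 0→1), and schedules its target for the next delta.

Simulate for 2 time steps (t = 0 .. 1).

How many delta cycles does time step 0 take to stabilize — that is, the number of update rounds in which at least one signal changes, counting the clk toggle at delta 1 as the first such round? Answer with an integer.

[bits: r,v,y,u,p,q,x,clk]
t=0: Δ0=10110110 Δ1=10110111 Δ2=10100101 Δ3=10101101 Δ4=10101001 | 4Δ
t=1: Δ0=10101001 Δ1=10101000 | 1Δ

4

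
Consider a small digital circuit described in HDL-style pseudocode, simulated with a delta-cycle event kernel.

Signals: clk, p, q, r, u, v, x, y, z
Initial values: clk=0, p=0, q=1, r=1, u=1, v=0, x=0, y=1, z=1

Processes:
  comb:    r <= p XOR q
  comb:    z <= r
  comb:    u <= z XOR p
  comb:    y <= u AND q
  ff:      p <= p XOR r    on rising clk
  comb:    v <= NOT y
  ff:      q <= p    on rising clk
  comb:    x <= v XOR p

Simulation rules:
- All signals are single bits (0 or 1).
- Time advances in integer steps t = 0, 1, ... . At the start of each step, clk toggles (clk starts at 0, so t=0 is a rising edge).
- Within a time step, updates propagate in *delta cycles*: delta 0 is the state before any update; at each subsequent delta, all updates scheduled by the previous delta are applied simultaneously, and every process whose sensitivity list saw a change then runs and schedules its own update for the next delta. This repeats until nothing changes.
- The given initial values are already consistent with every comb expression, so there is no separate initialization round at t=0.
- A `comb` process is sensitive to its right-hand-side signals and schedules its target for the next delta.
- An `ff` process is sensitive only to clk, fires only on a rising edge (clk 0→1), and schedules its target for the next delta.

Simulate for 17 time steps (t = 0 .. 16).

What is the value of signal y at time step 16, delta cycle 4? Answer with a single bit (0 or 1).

t0.Δ0 x=0 q=1 clk=0 p=0 v=0 r=1 z=1 y=1 u=1
t0.Δ1 x=0 q=1 clk=1 p=0 v=0 r=1 z=1 y=1 u=1
t0.Δ2 x=0 q=0 clk=1 p=1 v=0 r=1 z=1 y=1 u=1
t0.Δ3 x=1 q=0 clk=1 p=1 v=0 r=1 z=1 y=0 u=0
t0.Δ4 x=1 q=0 clk=1 p=1 v=1 r=1 z=1 y=0 u=0
t0.Δ5 x=0 q=0 clk=1 p=1 v=1 r=1 z=1 y=0 u=0
t1.Δ0 x=0 q=0 clk=1 p=1 v=1 r=1 z=1 y=0 u=0
t1.Δ1 x=0 q=0 clk=0 p=1 v=1 r=1 z=1 y=0 u=0
t2.Δ0 x=0 q=0 clk=0 p=1 v=1 r=1 z=1 y=0 u=0
t2.Δ1 x=0 q=0 clk=1 p=1 v=1 r=1 z=1 y=0 u=0
t2.Δ2 x=0 q=1 clk=1 p=0 v=1 r=1 z=1 y=0 u=0
t2.Δ3 x=1 q=1 clk=1 p=0 v=1 r=1 z=1 y=0 u=1
t2.Δ4 x=1 q=1 clk=1 p=0 v=1 r=1 z=1 y=1 u=1
t2.Δ5 x=1 q=1 clk=1 p=0 v=0 r=1 z=1 y=1 u=1
t2.Δ6 x=0 q=1 clk=1 p=0 v=0 r=1 z=1 y=1 u=1
t3.Δ0 x=0 q=1 clk=1 p=0 v=0 r=1 z=1 y=1 u=1
t3.Δ1 x=0 q=1 clk=0 p=0 v=0 r=1 z=1 y=1 u=1
t4.Δ0 x=0 q=1 clk=0 p=0 v=0 r=1 z=1 y=1 u=1
t4.Δ1 x=0 q=1 clk=1 p=0 v=0 r=1 z=1 y=1 u=1
t4.Δ2 x=0 q=0 clk=1 p=1 v=0 r=1 z=1 y=1 u=1
t4.Δ3 x=1 q=0 clk=1 p=1 v=0 r=1 z=1 y=0 u=0
t4.Δ4 x=1 q=0 clk=1 p=1 v=1 r=1 z=1 y=0 u=0
t4.Δ5 x=0 q=0 clk=1 p=1 v=1 r=1 z=1 y=0 u=0
t5.Δ0 x=0 q=0 clk=1 p=1 v=1 r=1 z=1 y=0 u=0
t5.Δ1 x=0 q=0 clk=0 p=1 v=1 r=1 z=1 y=0 u=0
t6.Δ0 x=0 q=0 clk=0 p=1 v=1 r=1 z=1 y=0 u=0
t6.Δ1 x=0 q=0 clk=1 p=1 v=1 r=1 z=1 y=0 u=0
t6.Δ2 x=0 q=1 clk=1 p=0 v=1 r=1 z=1 y=0 u=0
t6.Δ3 x=1 q=1 clk=1 p=0 v=1 r=1 z=1 y=0 u=1
t6.Δ4 x=1 q=1 clk=1 p=0 v=1 r=1 z=1 y=1 u=1
t6.Δ5 x=1 q=1 clk=1 p=0 v=0 r=1 z=1 y=1 u=1
t6.Δ6 x=0 q=1 clk=1 p=0 v=0 r=1 z=1 y=1 u=1
t7.Δ0 x=0 q=1 clk=1 p=0 v=0 r=1 z=1 y=1 u=1
t7.Δ1 x=0 q=1 clk=0 p=0 v=0 r=1 z=1 y=1 u=1
t8.Δ0 x=0 q=1 clk=0 p=0 v=0 r=1 z=1 y=1 u=1
t8.Δ1 x=0 q=1 clk=1 p=0 v=0 r=1 z=1 y=1 u=1
t8.Δ2 x=0 q=0 clk=1 p=1 v=0 r=1 z=1 y=1 u=1
t8.Δ3 x=1 q=0 clk=1 p=1 v=0 r=1 z=1 y=0 u=0
t8.Δ4 x=1 q=0 clk=1 p=1 v=1 r=1 z=1 y=0 u=0
t8.Δ5 x=0 q=0 clk=1 p=1 v=1 r=1 z=1 y=0 u=0
t9.Δ0 x=0 q=0 clk=1 p=1 v=1 r=1 z=1 y=0 u=0
t9.Δ1 x=0 q=0 clk=0 p=1 v=1 r=1 z=1 y=0 u=0
t10.Δ0 x=0 q=0 clk=0 p=1 v=1 r=1 z=1 y=0 u=0
t10.Δ1 x=0 q=0 clk=1 p=1 v=1 r=1 z=1 y=0 u=0
t10.Δ2 x=0 q=1 clk=1 p=0 v=1 r=1 z=1 y=0 u=0
t10.Δ3 x=1 q=1 clk=1 p=0 v=1 r=1 z=1 y=0 u=1
t10.Δ4 x=1 q=1 clk=1 p=0 v=1 r=1 z=1 y=1 u=1
t10.Δ5 x=1 q=1 clk=1 p=0 v=0 r=1 z=1 y=1 u=1
t10.Δ6 x=0 q=1 clk=1 p=0 v=0 r=1 z=1 y=1 u=1
t11.Δ0 x=0 q=1 clk=1 p=0 v=0 r=1 z=1 y=1 u=1
t11.Δ1 x=0 q=1 clk=0 p=0 v=0 r=1 z=1 y=1 u=1
t12.Δ0 x=0 q=1 clk=0 p=0 v=0 r=1 z=1 y=1 u=1
t12.Δ1 x=0 q=1 clk=1 p=0 v=0 r=1 z=1 y=1 u=1
t12.Δ2 x=0 q=0 clk=1 p=1 v=0 r=1 z=1 y=1 u=1
t12.Δ3 x=1 q=0 clk=1 p=1 v=0 r=1 z=1 y=0 u=0
t12.Δ4 x=1 q=0 clk=1 p=1 v=1 r=1 z=1 y=0 u=0
t12.Δ5 x=0 q=0 clk=1 p=1 v=1 r=1 z=1 y=0 u=0
t13.Δ0 x=0 q=0 clk=1 p=1 v=1 r=1 z=1 y=0 u=0
t13.Δ1 x=0 q=0 clk=0 p=1 v=1 r=1 z=1 y=0 u=0
t14.Δ0 x=0 q=0 clk=0 p=1 v=1 r=1 z=1 y=0 u=0
t14.Δ1 x=0 q=0 clk=1 p=1 v=1 r=1 z=1 y=0 u=0
t14.Δ2 x=0 q=1 clk=1 p=0 v=1 r=1 z=1 y=0 u=0
t14.Δ3 x=1 q=1 clk=1 p=0 v=1 r=1 z=1 y=0 u=1
t14.Δ4 x=1 q=1 clk=1 p=0 v=1 r=1 z=1 y=1 u=1
t14.Δ5 x=1 q=1 clk=1 p=0 v=0 r=1 z=1 y=1 u=1
t14.Δ6 x=0 q=1 clk=1 p=0 v=0 r=1 z=1 y=1 u=1
t15.Δ0 x=0 q=1 clk=1 p=0 v=0 r=1 z=1 y=1 u=1
t15.Δ1 x=0 q=1 clk=0 p=0 v=0 r=1 z=1 y=1 u=1
t16.Δ0 x=0 q=1 clk=0 p=0 v=0 r=1 z=1 y=1 u=1
t16.Δ1 x=0 q=1 clk=1 p=0 v=0 r=1 z=1 y=1 u=1
t16.Δ2 x=0 q=0 clk=1 p=1 v=0 r=1 z=1 y=1 u=1
t16.Δ3 x=1 q=0 clk=1 p=1 v=0 r=1 z=1 y=0 u=0
t16.Δ4 x=1 q=0 clk=1 p=1 v=1 r=1 z=1 y=0 u=0
t16.Δ5 x=0 q=0 clk=1 p=1 v=1 r=1 z=1 y=0 u=0

0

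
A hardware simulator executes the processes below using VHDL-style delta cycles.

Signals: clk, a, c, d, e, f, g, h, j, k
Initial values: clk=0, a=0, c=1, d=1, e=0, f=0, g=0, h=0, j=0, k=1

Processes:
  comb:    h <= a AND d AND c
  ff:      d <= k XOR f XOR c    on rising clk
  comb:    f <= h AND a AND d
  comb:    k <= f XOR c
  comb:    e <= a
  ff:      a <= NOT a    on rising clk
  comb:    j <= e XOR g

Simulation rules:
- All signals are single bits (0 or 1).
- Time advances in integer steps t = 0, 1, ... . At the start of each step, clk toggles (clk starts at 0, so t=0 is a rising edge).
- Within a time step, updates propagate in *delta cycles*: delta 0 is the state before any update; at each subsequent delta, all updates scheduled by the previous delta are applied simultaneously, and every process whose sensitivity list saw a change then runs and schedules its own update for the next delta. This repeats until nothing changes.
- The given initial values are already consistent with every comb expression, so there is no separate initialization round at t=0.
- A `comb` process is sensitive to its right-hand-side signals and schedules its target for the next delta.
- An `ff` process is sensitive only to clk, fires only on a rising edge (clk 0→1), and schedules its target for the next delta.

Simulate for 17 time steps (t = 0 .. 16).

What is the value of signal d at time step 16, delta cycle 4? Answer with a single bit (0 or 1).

t=0 Δ0: a=0 clk=0 g=0 f=0 j=0 d=1 h=0 c=1 k=1 e=0
  Δ1: clk:0→1
  Δ2: a:0→1, d:1→0
  Δ3: e:0→1
  Δ4: j:0→1
  (4Δ to stable)
t=1 Δ0: a=1 clk=1 g=0 f=0 j=1 d=0 h=0 c=1 k=1 e=1
  Δ1: clk:1→0
  (1Δ to stable)
t=2 Δ0: a=1 clk=0 g=0 f=0 j=1 d=0 h=0 c=1 k=1 e=1
  Δ1: clk:0→1
  Δ2: a:1→0
  Δ3: e:1→0
  Δ4: j:1→0
  (4Δ to stable)
t=3 Δ0: a=0 clk=1 g=0 f=0 j=0 d=0 h=0 c=1 k=1 e=0
  Δ1: clk:1→0
  (1Δ to stable)
t=4 Δ0: a=0 clk=0 g=0 f=0 j=0 d=0 h=0 c=1 k=1 e=0
  Δ1: clk:0→1
  Δ2: a:0→1
  Δ3: e:0→1
  Δ4: j:0→1
  (4Δ to stable)
t=5 Δ0: a=1 clk=1 g=0 f=0 j=1 d=0 h=0 c=1 k=1 e=1
  Δ1: clk:1→0
  (1Δ to stable)
t=6 Δ0: a=1 clk=0 g=0 f=0 j=1 d=0 h=0 c=1 k=1 e=1
  Δ1: clk:0→1
  Δ2: a:1→0
  Δ3: e:1→0
  Δ4: j:1→0
  (4Δ to stable)
t=7 Δ0: a=0 clk=1 g=0 f=0 j=0 d=0 h=0 c=1 k=1 e=0
  Δ1: clk:1→0
  (1Δ to stable)
t=8 Δ0: a=0 clk=0 g=0 f=0 j=0 d=0 h=0 c=1 k=1 e=0
  Δ1: clk:0→1
  Δ2: a:0→1
  Δ3: e:0→1
  Δ4: j:0→1
  (4Δ to stable)
t=9 Δ0: a=1 clk=1 g=0 f=0 j=1 d=0 h=0 c=1 k=1 e=1
  Δ1: clk:1→0
  (1Δ to stable)
t=10 Δ0: a=1 clk=0 g=0 f=0 j=1 d=0 h=0 c=1 k=1 e=1
  Δ1: clk:0→1
  Δ2: a:1→0
  Δ3: e:1→0
  Δ4: j:1→0
  (4Δ to stable)
t=11 Δ0: a=0 clk=1 g=0 f=0 j=0 d=0 h=0 c=1 k=1 e=0
  Δ1: clk:1→0
  (1Δ to stable)
t=12 Δ0: a=0 clk=0 g=0 f=0 j=0 d=0 h=0 c=1 k=1 e=0
  Δ1: clk:0→1
  Δ2: a:0→1
  Δ3: e:0→1
  Δ4: j:0→1
  (4Δ to stable)
t=13 Δ0: a=1 clk=1 g=0 f=0 j=1 d=0 h=0 c=1 k=1 e=1
  Δ1: clk:1→0
  (1Δ to stable)
t=14 Δ0: a=1 clk=0 g=0 f=0 j=1 d=0 h=0 c=1 k=1 e=1
  Δ1: clk:0→1
  Δ2: a:1→0
  Δ3: e:1→0
  Δ4: j:1→0
  (4Δ to stable)
t=15 Δ0: a=0 clk=1 g=0 f=0 j=0 d=0 h=0 c=1 k=1 e=0
  Δ1: clk:1→0
  (1Δ to stable)
t=16 Δ0: a=0 clk=0 g=0 f=0 j=0 d=0 h=0 c=1 k=1 e=0
  Δ1: clk:0→1
  Δ2: a:0→1
  Δ3: e:0→1
  Δ4: j:0→1
  (4Δ to stable)

0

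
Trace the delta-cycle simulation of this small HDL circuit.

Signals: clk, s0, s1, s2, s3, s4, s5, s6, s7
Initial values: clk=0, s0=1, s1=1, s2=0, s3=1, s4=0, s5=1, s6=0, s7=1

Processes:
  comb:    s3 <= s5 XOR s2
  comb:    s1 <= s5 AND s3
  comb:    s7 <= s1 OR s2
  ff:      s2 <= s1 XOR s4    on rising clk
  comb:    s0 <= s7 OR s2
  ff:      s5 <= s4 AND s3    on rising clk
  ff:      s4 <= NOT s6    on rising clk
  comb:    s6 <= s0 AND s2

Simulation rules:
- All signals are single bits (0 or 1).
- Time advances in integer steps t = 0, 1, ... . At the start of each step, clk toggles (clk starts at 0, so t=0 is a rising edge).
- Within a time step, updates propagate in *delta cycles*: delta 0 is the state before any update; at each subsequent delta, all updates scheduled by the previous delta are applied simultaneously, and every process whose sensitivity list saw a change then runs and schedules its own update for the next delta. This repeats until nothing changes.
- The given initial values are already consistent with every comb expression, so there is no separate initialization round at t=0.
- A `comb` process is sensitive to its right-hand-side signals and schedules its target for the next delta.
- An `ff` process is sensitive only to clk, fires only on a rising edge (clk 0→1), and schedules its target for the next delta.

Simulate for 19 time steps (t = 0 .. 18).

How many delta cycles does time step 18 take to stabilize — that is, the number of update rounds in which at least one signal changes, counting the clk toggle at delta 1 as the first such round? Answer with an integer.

[bits: s3,s4,s1,s6,s2,s5,s0,s7,clk]
t=0: Δ0=101001110 Δ1=101001111 Δ2=111010111 Δ3=110110111 | 3Δ
t=1: Δ0=110110111 Δ1=110110110 | 1Δ
t=2: Δ0=110110110 Δ1=110110111 Δ2=100111111 Δ3=001111111 Δ4=000111111 | 4Δ
t=3: Δ0=000111111 Δ1=000111110 | 1Δ
t=4: Δ0=000111110 Δ1=000111111 Δ2=000100111 Δ3=000000101 Δ4=000000001 | 4Δ
t=5: Δ0=000000001 Δ1=000000000 | 1Δ
t=6: Δ0=000000000 Δ1=000000001 Δ2=010000001 | 2Δ
t=7: Δ0=010000001 Δ1=010000000 | 1Δ
t=8: Δ0=010000000 Δ1=010000001 Δ2=010010001 Δ3=110010111 Δ4=110110111 | 4Δ
t=9: Δ0=110110111 Δ1=110110110 | 1Δ
t=10: Δ0=110110110 Δ1=110110111 Δ2=100111111 Δ3=001111111 Δ4=000111111 | 4Δ
t=11: Δ0=000111111 Δ1=000111110 | 1Δ
t=12: Δ0=000111110 Δ1=000111111 Δ2=000100111 Δ3=000000101 Δ4=000000001 | 4Δ
t=13: Δ0=000000001 Δ1=000000000 | 1Δ
t=14: Δ0=000000000 Δ1=000000001 Δ2=010000001 | 2Δ
t=15: Δ0=010000001 Δ1=010000000 | 1Δ
t=16: Δ0=010000000 Δ1=010000001 Δ2=010010001 Δ3=110010111 Δ4=110110111 | 4Δ
t=17: Δ0=110110111 Δ1=110110110 | 1Δ
t=18: Δ0=110110110 Δ1=110110111 Δ2=100111111 Δ3=001111111 Δ4=000111111 | 4Δ

4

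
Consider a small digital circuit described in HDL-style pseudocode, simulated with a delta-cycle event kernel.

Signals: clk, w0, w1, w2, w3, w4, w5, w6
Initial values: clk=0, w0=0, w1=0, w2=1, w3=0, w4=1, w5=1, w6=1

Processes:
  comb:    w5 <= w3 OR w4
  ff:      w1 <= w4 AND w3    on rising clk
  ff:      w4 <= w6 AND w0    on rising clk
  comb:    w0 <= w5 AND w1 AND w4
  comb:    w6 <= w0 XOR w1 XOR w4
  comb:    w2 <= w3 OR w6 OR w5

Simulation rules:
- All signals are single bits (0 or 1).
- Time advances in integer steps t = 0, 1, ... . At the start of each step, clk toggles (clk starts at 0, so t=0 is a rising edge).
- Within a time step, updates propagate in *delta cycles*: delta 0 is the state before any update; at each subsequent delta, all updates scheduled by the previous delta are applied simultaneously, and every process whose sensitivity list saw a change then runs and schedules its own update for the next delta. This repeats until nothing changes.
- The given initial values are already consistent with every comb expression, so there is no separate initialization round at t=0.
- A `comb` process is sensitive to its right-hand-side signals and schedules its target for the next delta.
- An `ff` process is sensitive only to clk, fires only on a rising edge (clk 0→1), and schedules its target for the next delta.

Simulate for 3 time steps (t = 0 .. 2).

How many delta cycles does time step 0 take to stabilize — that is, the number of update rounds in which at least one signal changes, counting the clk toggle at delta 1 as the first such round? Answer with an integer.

4

t0.Δ0 w5=1 w3=0 w2=1 clk=0 w6=1 w4=1 w1=0 w0=0
t0.Δ1 w5=1 w3=0 w2=1 clk=1 w6=1 w4=1 w1=0 w0=0
t0.Δ2 w5=1 w3=0 w2=1 clk=1 w6=1 w4=0 w1=0 w0=0
t0.Δ3 w5=0 w3=0 w2=1 clk=1 w6=0 w4=0 w1=0 w0=0
t0.Δ4 w5=0 w3=0 w2=0 clk=1 w6=0 w4=0 w1=0 w0=0
t1.Δ0 w5=0 w3=0 w2=0 clk=1 w6=0 w4=0 w1=0 w0=0
t1.Δ1 w5=0 w3=0 w2=0 clk=0 w6=0 w4=0 w1=0 w0=0
t2.Δ0 w5=0 w3=0 w2=0 clk=0 w6=0 w4=0 w1=0 w0=0
t2.Δ1 w5=0 w3=0 w2=0 clk=1 w6=0 w4=0 w1=0 w0=0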